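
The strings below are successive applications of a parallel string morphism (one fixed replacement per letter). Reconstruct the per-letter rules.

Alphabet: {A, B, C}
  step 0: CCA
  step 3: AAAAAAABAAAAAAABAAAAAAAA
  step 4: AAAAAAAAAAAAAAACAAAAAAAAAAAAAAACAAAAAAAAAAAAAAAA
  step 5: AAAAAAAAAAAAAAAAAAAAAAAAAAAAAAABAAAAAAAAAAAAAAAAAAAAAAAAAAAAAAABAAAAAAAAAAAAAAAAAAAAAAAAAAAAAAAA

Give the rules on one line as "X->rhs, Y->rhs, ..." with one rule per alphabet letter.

A->AA, B->AC, C->AB

  step 4 ⇒ step 5: AAAAAAAAAAAAAAACAAAAAAAAAAAAAAACAAAAAAAAAAAAAAAA ⇒ AA·AA·AA·AA·AA·AA·AA·AA·AA·AA·AA·AA·AA·AA·AA·AB·AA·AA·AA·AA·AA·AA·AA·AA·AA·AA·AA·AA·AA·AA·AA·AB·AA·AA·AA·AA·AA·AA·AA·AA·AA·AA·AA·AA·AA·AA·AA·AA
    A ↦ AA
    C ↦ AB
  step 3 ⇒ step 4: AAAAAAABAAAAAAABAAAAAAAA ⇒ AA·AA·AA·AA·AA·AA·AA·AC·AA·AA·AA·AA·AA·AA·AA·AC·AA·AA·AA·AA·AA·AA·AA·AA
    B ↦ AC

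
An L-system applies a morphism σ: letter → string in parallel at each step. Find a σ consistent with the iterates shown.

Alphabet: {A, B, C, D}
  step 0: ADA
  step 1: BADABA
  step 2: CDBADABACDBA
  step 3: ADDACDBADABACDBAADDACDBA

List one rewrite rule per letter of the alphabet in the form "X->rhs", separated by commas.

  step 2 ⇒ step 3: CDBADABACDBA ⇒ AD·DA·CD·BA·DA·BA·CD·BA·AD·DA·CD·BA
    A ↦ BA
    B ↦ CD
    C ↦ AD
    D ↦ DA

A->BA, B->CD, C->AD, D->DA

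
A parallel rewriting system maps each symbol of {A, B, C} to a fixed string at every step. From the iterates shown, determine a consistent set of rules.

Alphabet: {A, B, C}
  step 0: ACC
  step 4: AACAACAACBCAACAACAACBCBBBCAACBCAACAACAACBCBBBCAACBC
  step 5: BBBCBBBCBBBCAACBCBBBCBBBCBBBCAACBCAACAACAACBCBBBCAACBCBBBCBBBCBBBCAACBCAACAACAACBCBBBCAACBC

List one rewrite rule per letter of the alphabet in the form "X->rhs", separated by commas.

A->B, B->AAC, C->BC

  step 4 ⇒ step 5: AACAACAACBCAACAACAACBCBBBCAACBCAACAACAACBCBBBCAACBC ⇒ B·B·BC·B·B·BC·B·B·BC·AAC·BC·B·B·BC·B·B·BC·B·B·BC·AAC·BC·AAC·AAC·AAC·BC·B·B·BC·AAC·BC·B·B·BC·B·B·BC·B·B·BC·AAC·BC·AAC·AAC·AAC·BC·B·B·BC·AAC·BC
    A ↦ B
    B ↦ AAC
    C ↦ BC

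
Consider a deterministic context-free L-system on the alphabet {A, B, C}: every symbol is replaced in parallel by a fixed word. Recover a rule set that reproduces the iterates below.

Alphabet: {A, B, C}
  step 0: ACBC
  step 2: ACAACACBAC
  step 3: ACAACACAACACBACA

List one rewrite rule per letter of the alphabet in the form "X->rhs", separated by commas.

  step 2 ⇒ step 3: ACAACACBAC ⇒ AC·A·AC·AC·A·AC·A·CB·AC·A
    A ↦ AC
    B ↦ CB
    C ↦ A

A->AC, B->CB, C->A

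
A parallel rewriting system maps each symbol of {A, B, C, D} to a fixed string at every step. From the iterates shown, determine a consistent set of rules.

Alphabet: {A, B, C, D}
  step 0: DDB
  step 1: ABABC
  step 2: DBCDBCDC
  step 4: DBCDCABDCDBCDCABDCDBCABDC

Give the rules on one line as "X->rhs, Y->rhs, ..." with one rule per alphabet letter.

A->DB, B->C, C->DC, D->AB

  step 1 ⇒ step 2: ABABC ⇒ DB·C·DB·C·DC
    A ↦ DB
    B ↦ C
    C ↦ DC
  step 0 ⇒ step 1: DDB ⇒ AB·AB·C
    D ↦ AB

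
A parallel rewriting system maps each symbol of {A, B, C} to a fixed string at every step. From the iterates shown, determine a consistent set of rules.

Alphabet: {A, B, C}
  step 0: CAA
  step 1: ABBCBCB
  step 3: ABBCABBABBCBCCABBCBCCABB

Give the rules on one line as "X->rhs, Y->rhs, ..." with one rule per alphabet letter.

A->CB, B->C, C->ABB

  step 0 ⇒ step 1: CAA ⇒ ABB·CB·CB
    A ↦ CB
    C ↦ ABB
    B ↦ C  (constrained at step 1)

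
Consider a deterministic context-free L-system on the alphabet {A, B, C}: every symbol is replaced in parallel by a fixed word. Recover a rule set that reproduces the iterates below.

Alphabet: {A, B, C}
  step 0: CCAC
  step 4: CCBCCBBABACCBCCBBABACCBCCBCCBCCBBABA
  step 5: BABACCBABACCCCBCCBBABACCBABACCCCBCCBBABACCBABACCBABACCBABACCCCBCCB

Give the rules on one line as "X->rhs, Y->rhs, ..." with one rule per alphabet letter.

  step 4 ⇒ step 5: CCBCCBBABACCBCCBBABACCBCCBCCBCCBBABA ⇒ BA·BA·CC·BA·BA·CC·CC·B·CC·B·BA·BA·CC·BA·BA·CC·CC·B·CC·B·BA·BA·CC·BA·BA·CC·BA·BA·CC·BA·BA·CC·CC·B·CC·B
    A ↦ B
    B ↦ CC
    C ↦ BA

A->B, B->CC, C->BA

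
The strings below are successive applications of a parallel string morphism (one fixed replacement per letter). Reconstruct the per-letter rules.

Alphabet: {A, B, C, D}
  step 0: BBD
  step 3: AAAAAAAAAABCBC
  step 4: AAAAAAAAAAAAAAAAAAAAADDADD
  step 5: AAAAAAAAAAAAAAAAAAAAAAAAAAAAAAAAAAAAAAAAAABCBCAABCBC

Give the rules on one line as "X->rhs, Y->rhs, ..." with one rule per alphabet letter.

  step 4 ⇒ step 5: AAAAAAAAAAAAAAAAAAAAADDADD ⇒ AA·AA·AA·AA·AA·AA·AA·AA·AA·AA·AA·AA·AA·AA·AA·AA·AA·AA·AA·AA·AA·BC·BC·AA·BC·BC
    A ↦ AA
    D ↦ BC
  step 3 ⇒ step 4: AAAAAAAAAABCBC ⇒ AA·AA·AA·AA·AA·AA·AA·AA·AA·AA·A·DD·A·DD
    B ↦ A
  step 3 ⇒ step 4: AAAAAAAAAABCBC ⇒ AA·AA·AA·AA·AA·AA·AA·AA·AA·AA·A·DD·A·DD
    C ↦ DD

A->AA, B->A, C->DD, D->BC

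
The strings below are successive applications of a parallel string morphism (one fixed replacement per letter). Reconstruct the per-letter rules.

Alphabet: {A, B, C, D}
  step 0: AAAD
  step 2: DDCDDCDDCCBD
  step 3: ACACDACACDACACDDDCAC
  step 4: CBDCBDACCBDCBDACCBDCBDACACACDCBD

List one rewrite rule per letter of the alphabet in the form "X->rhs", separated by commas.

A->CB, B->DC, C->D, D->AC

  step 3 ⇒ step 4: ACACDACACDACACDDDCAC ⇒ CB·D·CB·D·AC·CB·D·CB·D·AC·CB·D·CB·D·AC·AC·AC·D·CB·D
    A ↦ CB
    C ↦ D
    D ↦ AC
  step 2 ⇒ step 3: DDCDDCDDCCBD ⇒ AC·AC·D·AC·AC·D·AC·AC·D·D·DC·AC
    B ↦ DC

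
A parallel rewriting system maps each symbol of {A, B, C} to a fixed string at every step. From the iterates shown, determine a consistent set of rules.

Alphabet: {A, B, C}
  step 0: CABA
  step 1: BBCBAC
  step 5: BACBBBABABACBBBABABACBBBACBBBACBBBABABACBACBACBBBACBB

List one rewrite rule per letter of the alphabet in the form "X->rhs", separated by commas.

A->C, B->BA, C->BB

  step 0 ⇒ step 1: CABA ⇒ BB·C·BA·C
    A ↦ C
    B ↦ BA
    C ↦ BB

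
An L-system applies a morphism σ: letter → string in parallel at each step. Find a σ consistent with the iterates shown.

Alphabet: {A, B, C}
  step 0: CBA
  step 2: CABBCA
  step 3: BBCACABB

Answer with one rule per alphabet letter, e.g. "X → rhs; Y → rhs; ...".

  step 2 ⇒ step 3: CABBCA ⇒ B·B·CA·CA·B·B
    A ↦ B
    B ↦ CA
    C ↦ B

A->B, B->CA, C->B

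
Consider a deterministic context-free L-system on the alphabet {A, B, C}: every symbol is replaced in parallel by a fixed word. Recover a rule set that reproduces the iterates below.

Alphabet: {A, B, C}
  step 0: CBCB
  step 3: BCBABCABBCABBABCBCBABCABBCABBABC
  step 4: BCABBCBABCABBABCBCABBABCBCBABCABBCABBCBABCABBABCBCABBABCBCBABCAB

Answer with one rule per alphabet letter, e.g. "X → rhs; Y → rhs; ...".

  step 3 ⇒ step 4: BCBABCABBCABBABCBCBABCABBCABBABC ⇒ BC·AB·BC·BA·BC·AB·BA·BC·BC·AB·BA·BC·BC·BA·BC·AB·BC·AB·BC·BA·BC·AB·BA·BC·BC·AB·BA·BC·BC·BA·BC·AB
    A ↦ BA
    B ↦ BC
    C ↦ AB

A->BA, B->BC, C->AB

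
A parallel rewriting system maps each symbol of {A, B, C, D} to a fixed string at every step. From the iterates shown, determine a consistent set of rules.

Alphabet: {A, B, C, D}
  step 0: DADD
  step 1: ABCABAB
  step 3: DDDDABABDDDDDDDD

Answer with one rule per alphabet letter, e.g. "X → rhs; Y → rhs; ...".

A->C, B->C, C->DD, D->AB

  step 0 ⇒ step 1: DADD ⇒ AB·C·AB·AB
    A ↦ C
    D ↦ AB
    B ↦ C  (constrained at step 1)
    C ↦ DD  (constrained at step 1)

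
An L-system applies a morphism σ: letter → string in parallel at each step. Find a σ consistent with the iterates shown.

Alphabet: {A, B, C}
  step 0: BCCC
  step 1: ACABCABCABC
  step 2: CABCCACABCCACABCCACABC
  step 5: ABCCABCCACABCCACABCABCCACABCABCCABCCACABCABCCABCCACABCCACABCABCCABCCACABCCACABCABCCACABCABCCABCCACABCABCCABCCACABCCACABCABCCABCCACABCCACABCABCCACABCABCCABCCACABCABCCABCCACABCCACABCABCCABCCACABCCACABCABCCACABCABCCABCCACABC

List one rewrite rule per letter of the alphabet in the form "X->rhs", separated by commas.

  step 1 ⇒ step 2: ACABCABCABC ⇒ C·ABC·C·AC·ABC·C·AC·ABC·C·AC·ABC
    A ↦ C
    B ↦ AC
    C ↦ ABC

A->C, B->AC, C->ABC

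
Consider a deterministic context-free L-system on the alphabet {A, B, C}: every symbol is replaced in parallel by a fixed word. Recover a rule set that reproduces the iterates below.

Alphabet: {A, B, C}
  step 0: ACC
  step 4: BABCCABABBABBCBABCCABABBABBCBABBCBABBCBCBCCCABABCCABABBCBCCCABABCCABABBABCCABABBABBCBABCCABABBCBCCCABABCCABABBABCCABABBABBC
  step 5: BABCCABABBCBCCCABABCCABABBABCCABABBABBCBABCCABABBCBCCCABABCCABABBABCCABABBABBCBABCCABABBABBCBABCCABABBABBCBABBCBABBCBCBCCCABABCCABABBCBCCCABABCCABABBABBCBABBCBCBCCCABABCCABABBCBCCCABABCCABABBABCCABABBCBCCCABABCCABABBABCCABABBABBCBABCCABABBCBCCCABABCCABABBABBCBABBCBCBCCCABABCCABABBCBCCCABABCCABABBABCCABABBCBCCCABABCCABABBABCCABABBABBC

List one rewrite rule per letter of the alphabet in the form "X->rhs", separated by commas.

  step 4 ⇒ step 5: BABCCABABBABBCBABCCABABBABBCBABBCBABBCBCBCCCABABCCABABBCBCCCABABCCABABBABCCABABBABBCBABCCABABBCBCCCABABCCABABBABCCABABBABBC ⇒ BAB·CCA·BAB·BC·BC·CCA·BAB·CCA·BAB·BAB·CCA·BAB·BAB·BC·BAB·CCA·BAB·BC·BC·CCA·BAB·CCA·BAB·BAB·CCA·BAB·BAB·BC·BAB·CCA·BAB·BAB·BC·BAB·CCA·BAB·BAB·BC·BAB·BC·BAB·BC·BC·BC·CCA·BAB·CCA·BAB·BC·BC·CCA·BAB·CCA·BAB·BAB·BC·BAB·BC·BC·BC·CCA·BAB·CCA·BAB·BC·BC·CCA·BAB·CCA·BAB·BAB·CCA·BAB·BC·BC·CCA·BAB·CCA·BAB·BAB·CCA·BAB·BAB·BC·BAB·CCA·BAB·BC·BC·CCA·BAB·CCA·BAB·BAB·BC·BAB·BC·BC·BC·CCA·BAB·CCA·BAB·BC·BC·CCA·BAB·CCA·BAB·BAB·CCA·BAB·BC·BC·CCA·BAB·CCA·BAB·BAB·CCA·BAB·BAB·BC
    A ↦ CCA
    B ↦ BAB
    C ↦ BC

A->CCA, B->BAB, C->BC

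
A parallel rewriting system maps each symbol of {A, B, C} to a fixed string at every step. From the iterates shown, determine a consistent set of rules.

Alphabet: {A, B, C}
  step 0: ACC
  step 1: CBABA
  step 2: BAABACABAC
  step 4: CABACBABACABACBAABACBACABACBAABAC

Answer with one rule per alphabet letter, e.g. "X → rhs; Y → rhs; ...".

A->C, B->ABA, C->BA

  step 1 ⇒ step 2: CBABA ⇒ BA·ABA·C·ABA·C
    A ↦ C
    B ↦ ABA
    C ↦ BA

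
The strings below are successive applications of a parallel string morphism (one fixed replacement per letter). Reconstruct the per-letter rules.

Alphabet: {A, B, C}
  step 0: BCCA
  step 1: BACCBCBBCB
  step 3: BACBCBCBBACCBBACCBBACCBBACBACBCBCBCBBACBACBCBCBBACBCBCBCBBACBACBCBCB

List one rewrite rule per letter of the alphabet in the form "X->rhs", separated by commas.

A->BCB, B->BAC, C->CB

  step 0 ⇒ step 1: BCCA ⇒ BAC·CB·CB·BCB
    A ↦ BCB
    B ↦ BAC
    C ↦ CB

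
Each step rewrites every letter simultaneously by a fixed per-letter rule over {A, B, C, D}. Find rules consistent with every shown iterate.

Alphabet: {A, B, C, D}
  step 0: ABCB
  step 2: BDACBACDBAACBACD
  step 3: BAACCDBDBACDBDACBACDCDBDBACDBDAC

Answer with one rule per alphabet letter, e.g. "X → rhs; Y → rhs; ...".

A->CD, B->BA, C->BD, D->AC

  step 2 ⇒ step 3: BDACBACDBAACBACD ⇒ BA·AC·CD·BD·BA·CD·BD·AC·BA·CD·CD·BD·BA·CD·BD·AC
    A ↦ CD
    B ↦ BA
    C ↦ BD
    D ↦ AC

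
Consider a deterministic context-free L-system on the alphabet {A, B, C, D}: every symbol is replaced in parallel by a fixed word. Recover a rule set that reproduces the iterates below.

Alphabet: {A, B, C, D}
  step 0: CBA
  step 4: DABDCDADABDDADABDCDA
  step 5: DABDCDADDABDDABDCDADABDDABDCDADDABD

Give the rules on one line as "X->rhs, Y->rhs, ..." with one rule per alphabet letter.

A->BD, B->C, C->D, D->DA

  step 4 ⇒ step 5: DABDCDADABDDADABDCDA ⇒ DA·BD·C·DA·D·DA·BD·DA·BD·C·DA·DA·BD·DA·BD·C·DA·D·DA·BD
    A ↦ BD
    B ↦ C
    C ↦ D
    D ↦ DA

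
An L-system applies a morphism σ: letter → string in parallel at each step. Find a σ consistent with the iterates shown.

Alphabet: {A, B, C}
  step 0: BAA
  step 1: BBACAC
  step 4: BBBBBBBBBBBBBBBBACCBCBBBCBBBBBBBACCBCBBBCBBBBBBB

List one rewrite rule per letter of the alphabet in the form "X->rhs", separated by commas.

A->AC, B->BB, C->CB

  step 0 ⇒ step 1: BAA ⇒ BB·AC·AC
    A ↦ AC
    B ↦ BB
    C ↦ CB  (constrained at step 1)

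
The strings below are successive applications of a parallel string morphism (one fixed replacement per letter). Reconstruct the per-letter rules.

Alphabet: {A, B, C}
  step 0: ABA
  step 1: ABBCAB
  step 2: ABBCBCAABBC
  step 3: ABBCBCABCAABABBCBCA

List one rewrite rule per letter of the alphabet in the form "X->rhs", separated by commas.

A->AB, B->BC, C->A

  step 2 ⇒ step 3: ABBCBCAABBC ⇒ AB·BC·BC·A·BC·A·AB·AB·BC·BC·A
    A ↦ AB
    B ↦ BC
    C ↦ A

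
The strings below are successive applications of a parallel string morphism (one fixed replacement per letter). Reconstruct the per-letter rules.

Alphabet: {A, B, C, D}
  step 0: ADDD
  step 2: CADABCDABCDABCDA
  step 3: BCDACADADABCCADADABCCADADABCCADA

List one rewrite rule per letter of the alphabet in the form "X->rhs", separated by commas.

  step 2 ⇒ step 3: CADABCDABCDABCDA ⇒ BC·DA·CA·DA·DA·BC·CA·DA·DA·BC·CA·DA·DA·BC·CA·DA
    A ↦ DA
    B ↦ DA
    C ↦ BC
    D ↦ CA

A->DA, B->DA, C->BC, D->CA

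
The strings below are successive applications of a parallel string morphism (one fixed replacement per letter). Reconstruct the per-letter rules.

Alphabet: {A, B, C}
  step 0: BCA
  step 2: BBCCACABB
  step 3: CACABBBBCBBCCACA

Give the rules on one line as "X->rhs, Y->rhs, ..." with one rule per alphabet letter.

  step 2 ⇒ step 3: BBCCACABB ⇒ CA·CA·BB·BB·C·BB·C·CA·CA
    A ↦ C
    B ↦ CA
    C ↦ BB

A->C, B->CA, C->BB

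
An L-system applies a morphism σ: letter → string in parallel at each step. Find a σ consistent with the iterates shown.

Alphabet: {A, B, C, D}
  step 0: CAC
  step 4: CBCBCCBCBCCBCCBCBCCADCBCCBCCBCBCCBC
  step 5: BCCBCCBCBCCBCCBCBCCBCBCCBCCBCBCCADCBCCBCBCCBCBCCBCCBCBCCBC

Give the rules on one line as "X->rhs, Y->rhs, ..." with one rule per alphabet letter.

A->CAD, B->C, C->BC, D->C

  step 4 ⇒ step 5: CBCBCCBCBCCBCCBCBCCADCBCCBCCBCBCCBC ⇒ BC·C·BC·C·BC·BC·C·BC·C·BC·BC·C·BC·BC·C·BC·C·BC·BC·CAD·C·BC·C·BC·BC·C·BC·BC·C·BC·C·BC·BC·C·BC
    A ↦ CAD
    B ↦ C
    C ↦ BC
    D ↦ C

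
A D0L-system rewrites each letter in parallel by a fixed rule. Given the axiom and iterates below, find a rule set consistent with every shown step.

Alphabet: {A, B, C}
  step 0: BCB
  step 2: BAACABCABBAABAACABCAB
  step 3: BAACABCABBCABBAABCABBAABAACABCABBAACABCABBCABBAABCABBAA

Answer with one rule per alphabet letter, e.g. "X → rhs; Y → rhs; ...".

A->CAB, B->BAA, C->B

  step 2 ⇒ step 3: BAACABCABBAABAACABCAB ⇒ BAA·CAB·CAB·B·CAB·BAA·B·CAB·BAA·BAA·CAB·CAB·BAA·CAB·CAB·B·CAB·BAA·B·CAB·BAA
    A ↦ CAB
    B ↦ BAA
    C ↦ B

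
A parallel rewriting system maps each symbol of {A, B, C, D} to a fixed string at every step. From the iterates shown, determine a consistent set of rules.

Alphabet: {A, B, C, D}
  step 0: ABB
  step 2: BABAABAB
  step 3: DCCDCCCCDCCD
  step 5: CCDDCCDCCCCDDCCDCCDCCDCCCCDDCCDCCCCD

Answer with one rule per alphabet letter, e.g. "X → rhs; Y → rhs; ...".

A->CC, B->D, C->BA, D->AB

  step 2 ⇒ step 3: BABAABAB ⇒ D·CC·D·CC·CC·D·CC·D
    A ↦ CC
    B ↦ D
    C ↦ BA  (constrained at step 3)
    D ↦ AB  (constrained at step 3)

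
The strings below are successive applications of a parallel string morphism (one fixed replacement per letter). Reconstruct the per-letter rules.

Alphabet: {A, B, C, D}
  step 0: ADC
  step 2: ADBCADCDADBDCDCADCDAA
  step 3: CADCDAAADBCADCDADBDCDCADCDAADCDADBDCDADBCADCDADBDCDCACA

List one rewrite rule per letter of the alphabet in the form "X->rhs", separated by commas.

A->CA, B->AA, C->ADB, D->DCD

  step 2 ⇒ step 3: ADBCADCDADBDCDCADCDAA ⇒ CA·DCD·AA·ADB·CA·DCD·ADB·DCD·CA·DCD·AA·DCD·ADB·DCD·ADB·CA·DCD·ADB·DCD·CA·CA
    A ↦ CA
    B ↦ AA
    C ↦ ADB
    D ↦ DCD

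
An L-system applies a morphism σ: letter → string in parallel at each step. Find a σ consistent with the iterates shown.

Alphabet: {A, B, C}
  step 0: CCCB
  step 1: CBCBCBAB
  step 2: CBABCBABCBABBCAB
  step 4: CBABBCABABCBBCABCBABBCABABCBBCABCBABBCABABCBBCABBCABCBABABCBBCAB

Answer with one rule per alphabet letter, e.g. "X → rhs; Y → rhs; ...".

  step 1 ⇒ step 2: CBCBCBAB ⇒ CB·AB·CB·AB·CB·AB·BC·AB
    A ↦ BC
    B ↦ AB
    C ↦ CB

A->BC, B->AB, C->CB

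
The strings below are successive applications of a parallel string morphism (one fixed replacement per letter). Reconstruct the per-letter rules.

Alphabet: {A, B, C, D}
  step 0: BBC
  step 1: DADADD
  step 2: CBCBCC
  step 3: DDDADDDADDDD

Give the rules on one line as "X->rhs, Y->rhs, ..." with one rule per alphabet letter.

A->B, B->DA, C->DD, D->C

  step 2 ⇒ step 3: CBCBCC ⇒ DD·DA·DD·DA·DD·DD
    B ↦ DA
    C ↦ DD
  step 1 ⇒ step 2: DADADD ⇒ C·B·C·B·C·C
    A ↦ B
  step 1 ⇒ step 2: DADADD ⇒ C·B·C·B·C·C
    D ↦ C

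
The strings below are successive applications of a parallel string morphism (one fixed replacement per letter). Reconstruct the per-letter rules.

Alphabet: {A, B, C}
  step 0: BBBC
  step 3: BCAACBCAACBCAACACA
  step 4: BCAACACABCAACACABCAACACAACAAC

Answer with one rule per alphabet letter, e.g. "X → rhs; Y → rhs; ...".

A->AC, B->BC, C->A

  step 3 ⇒ step 4: BCAACBCAACBCAACACA ⇒ BC·A·AC·AC·A·BC·A·AC·AC·A·BC·A·AC·AC·A·AC·A·AC
    A ↦ AC
    B ↦ BC
    C ↦ A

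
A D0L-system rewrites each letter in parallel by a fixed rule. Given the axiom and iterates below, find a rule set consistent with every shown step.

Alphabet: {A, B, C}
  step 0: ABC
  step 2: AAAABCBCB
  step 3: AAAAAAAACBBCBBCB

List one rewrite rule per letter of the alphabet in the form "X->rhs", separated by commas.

  step 2 ⇒ step 3: AAAABCBCB ⇒ AA·AA·AA·AA·CB·B·CB·B·CB
    A ↦ AA
    B ↦ CB
    C ↦ B

A->AA, B->CB, C->B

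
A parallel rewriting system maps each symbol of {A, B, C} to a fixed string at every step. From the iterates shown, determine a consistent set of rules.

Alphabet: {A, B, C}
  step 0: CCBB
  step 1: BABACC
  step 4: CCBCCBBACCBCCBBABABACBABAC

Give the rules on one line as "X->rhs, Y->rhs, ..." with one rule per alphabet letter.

A->CB, B->C, C->BA

  step 0 ⇒ step 1: CCBB ⇒ BA·BA·C·C
    B ↦ C
    C ↦ BA
    A ↦ CB  (constrained at step 1)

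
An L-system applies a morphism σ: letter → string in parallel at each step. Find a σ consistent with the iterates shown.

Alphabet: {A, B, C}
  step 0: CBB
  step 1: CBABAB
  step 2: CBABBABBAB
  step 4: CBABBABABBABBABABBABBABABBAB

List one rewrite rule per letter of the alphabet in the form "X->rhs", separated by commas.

  step 1 ⇒ step 2: CBABAB ⇒ CB·AB·B·AB·B·AB
    A ↦ B
    B ↦ AB
    C ↦ CB

A->B, B->AB, C->CB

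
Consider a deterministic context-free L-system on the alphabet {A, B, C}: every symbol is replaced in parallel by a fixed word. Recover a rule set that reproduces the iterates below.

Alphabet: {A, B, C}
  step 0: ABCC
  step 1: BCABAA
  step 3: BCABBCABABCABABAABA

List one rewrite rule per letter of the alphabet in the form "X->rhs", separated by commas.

A->BC, B->AB, C->A

  step 0 ⇒ step 1: ABCC ⇒ BC·AB·A·A
    A ↦ BC
    B ↦ AB
    C ↦ A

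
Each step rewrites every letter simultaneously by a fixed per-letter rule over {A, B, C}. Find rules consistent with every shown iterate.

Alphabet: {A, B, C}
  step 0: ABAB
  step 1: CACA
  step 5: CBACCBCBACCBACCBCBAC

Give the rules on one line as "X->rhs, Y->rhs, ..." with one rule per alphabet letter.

  step 0 ⇒ step 1: ABAB ⇒ C·A·C·A
    A ↦ C
    B ↦ A
    C ↦ CB  (constrained at step 1)

A->C, B->A, C->CB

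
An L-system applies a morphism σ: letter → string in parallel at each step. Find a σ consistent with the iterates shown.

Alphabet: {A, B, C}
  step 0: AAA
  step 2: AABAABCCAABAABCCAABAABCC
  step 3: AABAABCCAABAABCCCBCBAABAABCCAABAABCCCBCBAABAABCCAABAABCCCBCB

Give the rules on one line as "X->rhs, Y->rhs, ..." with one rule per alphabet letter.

A->AAB, B->CC, C->CB

  step 2 ⇒ step 3: AABAABCCAABAABCCAABAABCC ⇒ AAB·AAB·CC·AAB·AAB·CC·CB·CB·AAB·AAB·CC·AAB·AAB·CC·CB·CB·AAB·AAB·CC·AAB·AAB·CC·CB·CB
    A ↦ AAB
    B ↦ CC
    C ↦ CB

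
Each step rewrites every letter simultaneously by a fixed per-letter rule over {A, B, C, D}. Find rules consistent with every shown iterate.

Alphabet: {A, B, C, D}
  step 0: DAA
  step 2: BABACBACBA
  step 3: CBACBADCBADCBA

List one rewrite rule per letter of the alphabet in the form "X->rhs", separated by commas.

A->BA, B->C, C->D, D->AA

  step 2 ⇒ step 3: BABACBACBA ⇒ C·BA·C·BA·D·C·BA·D·C·BA
    A ↦ BA
    B ↦ C
    C ↦ D
    D ↦ AA  (constrained at step 0)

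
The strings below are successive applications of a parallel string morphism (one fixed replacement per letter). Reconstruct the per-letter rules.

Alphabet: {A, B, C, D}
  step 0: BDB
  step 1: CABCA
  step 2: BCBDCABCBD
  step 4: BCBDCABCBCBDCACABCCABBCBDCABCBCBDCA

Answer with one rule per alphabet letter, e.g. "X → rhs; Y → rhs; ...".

A->BD, B->CA, C->BC, D->B

  step 1 ⇒ step 2: CABCA ⇒ BC·BD·CA·BC·BD
    A ↦ BD
    B ↦ CA
    C ↦ BC
  step 0 ⇒ step 1: BDB ⇒ CA·B·CA
    D ↦ B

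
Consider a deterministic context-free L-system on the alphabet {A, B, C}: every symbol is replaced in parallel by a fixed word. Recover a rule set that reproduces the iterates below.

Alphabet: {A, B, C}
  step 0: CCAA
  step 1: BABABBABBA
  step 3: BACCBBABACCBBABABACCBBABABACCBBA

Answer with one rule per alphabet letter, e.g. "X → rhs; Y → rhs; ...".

  step 0 ⇒ step 1: CCAA ⇒ BA·BA·BBA·BBA
    A ↦ BBA
    C ↦ BA
    B ↦ C  (constrained at step 1)

A->BBA, B->C, C->BA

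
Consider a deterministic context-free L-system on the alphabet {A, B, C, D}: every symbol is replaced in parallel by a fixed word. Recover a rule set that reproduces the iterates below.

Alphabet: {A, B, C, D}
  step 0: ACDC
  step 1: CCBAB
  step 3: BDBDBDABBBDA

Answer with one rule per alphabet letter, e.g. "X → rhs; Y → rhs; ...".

A->CC, B->BD, C->B, D->A

  step 0 ⇒ step 1: ACDC ⇒ CC·B·A·B
    A ↦ CC
    C ↦ B
    D ↦ A
    B ↦ BD  (constrained at step 1)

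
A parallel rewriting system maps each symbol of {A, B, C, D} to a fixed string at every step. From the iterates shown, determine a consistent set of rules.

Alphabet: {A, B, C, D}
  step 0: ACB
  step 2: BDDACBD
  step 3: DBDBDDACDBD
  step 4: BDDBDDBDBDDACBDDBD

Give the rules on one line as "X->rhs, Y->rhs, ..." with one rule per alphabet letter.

A->D, B->D, C->AC, D->BD

  step 3 ⇒ step 4: DBDBDDACDBD ⇒ BD·D·BD·D·BD·BD·D·AC·BD·D·BD
    A ↦ D
    B ↦ D
    C ↦ AC
    D ↦ BD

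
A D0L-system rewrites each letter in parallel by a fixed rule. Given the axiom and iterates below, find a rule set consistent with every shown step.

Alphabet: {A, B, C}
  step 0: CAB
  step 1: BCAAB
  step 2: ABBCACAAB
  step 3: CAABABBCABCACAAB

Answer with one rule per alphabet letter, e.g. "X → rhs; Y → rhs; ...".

A->CA, B->AB, C->B

  step 2 ⇒ step 3: ABBCACAAB ⇒ CA·AB·AB·B·CA·B·CA·CA·AB
    A ↦ CA
    B ↦ AB
    C ↦ B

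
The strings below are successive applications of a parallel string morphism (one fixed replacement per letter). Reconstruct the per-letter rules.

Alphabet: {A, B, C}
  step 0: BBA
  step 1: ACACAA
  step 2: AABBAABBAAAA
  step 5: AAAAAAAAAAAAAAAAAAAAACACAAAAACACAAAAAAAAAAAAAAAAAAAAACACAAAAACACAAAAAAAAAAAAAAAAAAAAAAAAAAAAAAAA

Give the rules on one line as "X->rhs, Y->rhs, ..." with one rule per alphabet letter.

  step 1 ⇒ step 2: ACACAA ⇒ AA·BB·AA·BB·AA·AA
    A ↦ AA
    C ↦ BB
  step 0 ⇒ step 1: BBA ⇒ AC·AC·AA
    B ↦ AC

A->AA, B->AC, C->BB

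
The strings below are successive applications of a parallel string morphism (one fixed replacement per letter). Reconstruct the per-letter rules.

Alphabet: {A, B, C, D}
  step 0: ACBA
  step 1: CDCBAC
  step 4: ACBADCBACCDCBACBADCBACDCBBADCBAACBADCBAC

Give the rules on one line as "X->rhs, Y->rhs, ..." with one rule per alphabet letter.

A->C, B->A, C->DCB, D->BA

  step 0 ⇒ step 1: ACBA ⇒ C·DCB·A·C
    A ↦ C
    B ↦ A
    C ↦ DCB
    D ↦ BA  (constrained at step 1)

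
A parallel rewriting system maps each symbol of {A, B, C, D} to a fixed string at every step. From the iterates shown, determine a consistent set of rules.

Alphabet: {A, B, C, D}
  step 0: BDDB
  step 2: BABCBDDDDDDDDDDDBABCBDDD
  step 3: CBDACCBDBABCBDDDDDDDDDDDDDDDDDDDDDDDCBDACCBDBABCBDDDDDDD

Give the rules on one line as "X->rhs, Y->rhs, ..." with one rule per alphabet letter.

A->AC, B->CBD, C->BAB, D->DD

  step 2 ⇒ step 3: BABCBDDDDDDDDDDDBABCBDDD ⇒ CBD·AC·CBD·BAB·CBD·DD·DD·DD·DD·DD·DD·DD·DD·DD·DD·DD·CBD·AC·CBD·BAB·CBD·DD·DD·DD
    A ↦ AC
    B ↦ CBD
    C ↦ BAB
    D ↦ DD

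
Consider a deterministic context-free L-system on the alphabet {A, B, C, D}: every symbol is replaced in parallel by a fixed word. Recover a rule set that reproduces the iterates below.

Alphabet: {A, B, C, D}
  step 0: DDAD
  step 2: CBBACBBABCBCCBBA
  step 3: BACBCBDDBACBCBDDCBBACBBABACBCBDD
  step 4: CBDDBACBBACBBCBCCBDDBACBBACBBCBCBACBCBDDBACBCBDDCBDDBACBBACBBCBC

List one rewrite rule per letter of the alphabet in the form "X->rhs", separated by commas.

A->DD, B->CB, C->BA, D->BC

  step 3 ⇒ step 4: BACBCBDDBACBCBDDCBBACBBABACBCBDD ⇒ CB·DD·BA·CB·BA·CB·BC·BC·CB·DD·BA·CB·BA·CB·BC·BC·BA·CB·CB·DD·BA·CB·CB·DD·CB·DD·BA·CB·BA·CB·BC·BC
    A ↦ DD
    B ↦ CB
    C ↦ BA
    D ↦ BC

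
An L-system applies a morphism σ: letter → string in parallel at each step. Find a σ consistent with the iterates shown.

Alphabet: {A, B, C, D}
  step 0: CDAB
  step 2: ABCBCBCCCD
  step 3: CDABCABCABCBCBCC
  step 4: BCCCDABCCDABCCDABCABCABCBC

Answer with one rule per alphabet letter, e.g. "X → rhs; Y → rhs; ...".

  step 3 ⇒ step 4: CDABCABCABCBCBCC ⇒ BC·C·CD·A·BC·CD·A·BC·CD·A·BC·A·BC·A·BC·BC
    A ↦ CD
    B ↦ A
    C ↦ BC
    D ↦ C

A->CD, B->A, C->BC, D->C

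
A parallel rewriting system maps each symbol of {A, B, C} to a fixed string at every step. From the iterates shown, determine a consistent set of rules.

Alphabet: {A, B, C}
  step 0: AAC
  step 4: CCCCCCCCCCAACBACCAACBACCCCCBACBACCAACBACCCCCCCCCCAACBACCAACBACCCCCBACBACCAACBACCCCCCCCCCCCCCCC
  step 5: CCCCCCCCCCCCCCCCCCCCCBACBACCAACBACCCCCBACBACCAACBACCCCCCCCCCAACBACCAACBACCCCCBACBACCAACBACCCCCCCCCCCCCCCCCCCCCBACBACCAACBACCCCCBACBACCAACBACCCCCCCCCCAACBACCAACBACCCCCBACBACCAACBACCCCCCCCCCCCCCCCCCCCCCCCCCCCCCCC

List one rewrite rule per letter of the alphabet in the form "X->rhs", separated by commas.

A->CBA, B->AA, C->CC

  step 4 ⇒ step 5: CCCCCCCCCCAACBACCAACBACCCCCBACBACCAACBACCCCCCCCCCAACBACCAACBACCCCCBACBACCAACBACCCCCCCCCCCCCCCC ⇒ CC·CC·CC·CC·CC·CC·CC·CC·CC·CC·CBA·CBA·CC·AA·CBA·CC·CC·CBA·CBA·CC·AA·CBA·CC·CC·CC·CC·CC·AA·CBA·CC·AA·CBA·CC·CC·CBA·CBA·CC·AA·CBA·CC·CC·CC·CC·CC·CC·CC·CC·CC·CC·CBA·CBA·CC·AA·CBA·CC·CC·CBA·CBA·CC·AA·CBA·CC·CC·CC·CC·CC·AA·CBA·CC·AA·CBA·CC·CC·CBA·CBA·CC·AA·CBA·CC·CC·CC·CC·CC·CC·CC·CC·CC·CC·CC·CC·CC·CC·CC·CC
    A ↦ CBA
    B ↦ AA
    C ↦ CC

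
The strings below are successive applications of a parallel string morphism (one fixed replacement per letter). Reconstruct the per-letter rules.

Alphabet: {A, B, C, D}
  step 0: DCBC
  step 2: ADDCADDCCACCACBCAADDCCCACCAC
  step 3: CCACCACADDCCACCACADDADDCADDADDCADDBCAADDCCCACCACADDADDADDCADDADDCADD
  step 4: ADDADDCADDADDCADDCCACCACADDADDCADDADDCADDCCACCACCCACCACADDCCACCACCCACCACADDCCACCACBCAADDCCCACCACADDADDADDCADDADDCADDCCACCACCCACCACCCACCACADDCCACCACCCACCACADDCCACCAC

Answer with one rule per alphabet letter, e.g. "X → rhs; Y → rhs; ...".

  step 3 ⇒ step 4: CCACCACADDCCACCACADDADDCADDADDCADDBCAADDCCCACCACADDADDADDCADDADDCADD ⇒ ADD·ADD·C·ADD·ADD·C·ADD·C·CAC·CAC·ADD·ADD·C·ADD·ADD·C·ADD·C·CAC·CAC·C·CAC·CAC·ADD·C·CAC·CAC·C·CAC·CAC·ADD·C·CAC·CAC·BCA·ADD·C·C·CAC·CAC·ADD·ADD·ADD·C·ADD·ADD·C·ADD·C·CAC·CAC·C·CAC·CAC·C·CAC·CAC·ADD·C·CAC·CAC·C·CAC·CAC·ADD·C·CAC·CAC
    A ↦ C
    B ↦ BCA
    C ↦ ADD
    D ↦ CAC

A->C, B->BCA, C->ADD, D->CAC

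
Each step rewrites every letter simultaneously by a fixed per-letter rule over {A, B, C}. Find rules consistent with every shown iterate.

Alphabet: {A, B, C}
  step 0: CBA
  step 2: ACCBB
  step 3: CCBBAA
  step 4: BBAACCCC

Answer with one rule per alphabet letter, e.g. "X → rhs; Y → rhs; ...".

  step 3 ⇒ step 4: CCBBAA ⇒ B·B·A·A·CC·CC
    A ↦ CC
    B ↦ A
    C ↦ B

A->CC, B->A, C->B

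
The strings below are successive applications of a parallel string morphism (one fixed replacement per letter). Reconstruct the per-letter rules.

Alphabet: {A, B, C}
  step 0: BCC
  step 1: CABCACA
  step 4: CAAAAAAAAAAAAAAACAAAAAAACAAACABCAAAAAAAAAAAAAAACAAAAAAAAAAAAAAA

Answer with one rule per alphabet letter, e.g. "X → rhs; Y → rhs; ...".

A->AA, B->CAB, C->CA

  step 0 ⇒ step 1: BCC ⇒ CAB·CA·CA
    B ↦ CAB
    C ↦ CA
    A ↦ AA  (constrained at step 1)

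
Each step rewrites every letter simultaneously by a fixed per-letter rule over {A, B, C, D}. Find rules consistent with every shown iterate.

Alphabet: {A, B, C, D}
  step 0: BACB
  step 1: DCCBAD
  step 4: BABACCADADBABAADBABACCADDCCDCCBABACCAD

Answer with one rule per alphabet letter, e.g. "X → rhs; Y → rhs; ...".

  step 0 ⇒ step 1: BACB ⇒ D·CC·BA·D
    A ↦ CC
    B ↦ D
    C ↦ BA
    D ↦ AD  (constrained at step 1)

A->CC, B->D, C->BA, D->AD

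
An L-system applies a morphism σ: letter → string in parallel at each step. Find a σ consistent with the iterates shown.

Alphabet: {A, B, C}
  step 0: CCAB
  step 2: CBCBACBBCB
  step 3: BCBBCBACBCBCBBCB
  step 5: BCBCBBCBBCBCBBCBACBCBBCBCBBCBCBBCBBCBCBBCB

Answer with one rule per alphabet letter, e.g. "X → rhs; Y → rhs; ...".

A->AC, B->CB, C->B

  step 2 ⇒ step 3: CBCBACBBCB ⇒ B·CB·B·CB·AC·B·CB·CB·B·CB
    A ↦ AC
    B ↦ CB
    C ↦ B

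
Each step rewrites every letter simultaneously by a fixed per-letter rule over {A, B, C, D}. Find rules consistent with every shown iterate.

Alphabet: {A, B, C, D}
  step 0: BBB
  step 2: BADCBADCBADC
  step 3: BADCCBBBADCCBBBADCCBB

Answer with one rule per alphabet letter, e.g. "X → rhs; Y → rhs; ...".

A->DC, B->BA, C->BB, D->C

  step 2 ⇒ step 3: BADCBADCBADC ⇒ BA·DC·C·BB·BA·DC·C·BB·BA·DC·C·BB
    A ↦ DC
    B ↦ BA
    C ↦ BB
    D ↦ C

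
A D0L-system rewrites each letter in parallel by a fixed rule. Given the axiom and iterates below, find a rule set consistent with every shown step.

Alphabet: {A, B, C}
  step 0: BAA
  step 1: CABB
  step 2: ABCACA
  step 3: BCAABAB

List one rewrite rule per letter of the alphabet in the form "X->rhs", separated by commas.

A->B, B->CA, C->A

  step 2 ⇒ step 3: ABCACA ⇒ B·CA·A·B·A·B
    A ↦ B
    B ↦ CA
    C ↦ A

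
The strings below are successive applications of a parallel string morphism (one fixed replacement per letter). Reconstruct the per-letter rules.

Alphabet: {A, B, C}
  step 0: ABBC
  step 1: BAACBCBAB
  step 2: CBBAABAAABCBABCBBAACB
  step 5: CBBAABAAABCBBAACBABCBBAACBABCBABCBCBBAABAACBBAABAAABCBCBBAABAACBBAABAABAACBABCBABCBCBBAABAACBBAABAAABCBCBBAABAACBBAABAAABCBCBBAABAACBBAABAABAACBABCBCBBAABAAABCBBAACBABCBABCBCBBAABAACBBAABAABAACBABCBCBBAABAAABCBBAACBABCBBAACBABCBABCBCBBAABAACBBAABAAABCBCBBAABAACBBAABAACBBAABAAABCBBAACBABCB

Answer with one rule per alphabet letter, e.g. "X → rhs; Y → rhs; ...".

  step 1 ⇒ step 2: BAACBCBAB ⇒ CB·BAA·BAA·AB·CB·AB·CB·BAA·CB
    A ↦ BAA
    B ↦ CB
    C ↦ AB

A->BAA, B->CB, C->AB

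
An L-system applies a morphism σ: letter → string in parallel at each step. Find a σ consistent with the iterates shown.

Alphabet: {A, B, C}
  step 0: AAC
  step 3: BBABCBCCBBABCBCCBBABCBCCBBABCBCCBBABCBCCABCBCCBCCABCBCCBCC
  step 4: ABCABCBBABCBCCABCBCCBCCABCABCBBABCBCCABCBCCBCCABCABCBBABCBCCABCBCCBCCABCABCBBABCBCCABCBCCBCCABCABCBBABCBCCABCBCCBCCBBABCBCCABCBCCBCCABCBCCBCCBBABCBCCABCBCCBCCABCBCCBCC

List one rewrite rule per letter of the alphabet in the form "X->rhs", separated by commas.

  step 3 ⇒ step 4: BBABCBCCBBABCBCCBBABCBCCBBABCBCCBBABCBCCABCBCCBCCABCBCCBCC ⇒ ABC·ABC·BB·ABC·BCC·ABC·BCC·BCC·ABC·ABC·BB·ABC·BCC·ABC·BCC·BCC·ABC·ABC·BB·ABC·BCC·ABC·BCC·BCC·ABC·ABC·BB·ABC·BCC·ABC·BCC·BCC·ABC·ABC·BB·ABC·BCC·ABC·BCC·BCC·BB·ABC·BCC·ABC·BCC·BCC·ABC·BCC·BCC·BB·ABC·BCC·ABC·BCC·BCC·ABC·BCC·BCC
    A ↦ BB
    B ↦ ABC
    C ↦ BCC

A->BB, B->ABC, C->BCC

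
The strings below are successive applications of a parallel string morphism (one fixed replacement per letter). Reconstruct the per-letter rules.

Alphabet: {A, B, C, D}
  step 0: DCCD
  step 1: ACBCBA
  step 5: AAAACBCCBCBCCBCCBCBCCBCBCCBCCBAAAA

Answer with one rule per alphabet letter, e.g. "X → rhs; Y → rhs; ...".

  step 0 ⇒ step 1: DCCD ⇒ A·CB·CB·A
    C ↦ CB
    D ↦ A
    A ↦ DD  (constrained at step 1)
    B ↦ C  (constrained at step 1)

A->DD, B->C, C->CB, D->A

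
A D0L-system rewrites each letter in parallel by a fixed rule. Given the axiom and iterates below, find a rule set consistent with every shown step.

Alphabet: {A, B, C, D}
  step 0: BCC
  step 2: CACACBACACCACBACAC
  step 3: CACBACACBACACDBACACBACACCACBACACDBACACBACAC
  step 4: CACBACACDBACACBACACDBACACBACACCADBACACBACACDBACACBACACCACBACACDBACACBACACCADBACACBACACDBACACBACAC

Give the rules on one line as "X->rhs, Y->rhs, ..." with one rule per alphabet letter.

  step 3 ⇒ step 4: CACBACACBACACDBACACBACACCACBACACDBACACBACAC ⇒ CAC·BA·CAC·D·BA·CAC·BA·CAC·D·BA·CAC·BA·CAC·CA·D·BA·CAC·BA·CAC·D·BA·CAC·BA·CAC·CAC·BA·CAC·D·BA·CAC·BA·CAC·CA·D·BA·CAC·BA·CAC·D·BA·CAC·BA·CAC
    A ↦ BA
    B ↦ D
    C ↦ CAC
    D ↦ CA

A->BA, B->D, C->CAC, D->CA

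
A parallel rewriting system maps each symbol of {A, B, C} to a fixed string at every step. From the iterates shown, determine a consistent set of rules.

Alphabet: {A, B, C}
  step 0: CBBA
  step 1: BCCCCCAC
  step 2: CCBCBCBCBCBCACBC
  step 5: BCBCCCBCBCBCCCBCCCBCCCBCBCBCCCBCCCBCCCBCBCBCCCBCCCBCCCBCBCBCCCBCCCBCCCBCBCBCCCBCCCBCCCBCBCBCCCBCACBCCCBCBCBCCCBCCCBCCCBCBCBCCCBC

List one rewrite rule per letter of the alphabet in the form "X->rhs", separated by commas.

A->AC, B->CC, C->BC

  step 1 ⇒ step 2: BCCCCCAC ⇒ CC·BC·BC·BC·BC·BC·AC·BC
    A ↦ AC
    B ↦ CC
    C ↦ BC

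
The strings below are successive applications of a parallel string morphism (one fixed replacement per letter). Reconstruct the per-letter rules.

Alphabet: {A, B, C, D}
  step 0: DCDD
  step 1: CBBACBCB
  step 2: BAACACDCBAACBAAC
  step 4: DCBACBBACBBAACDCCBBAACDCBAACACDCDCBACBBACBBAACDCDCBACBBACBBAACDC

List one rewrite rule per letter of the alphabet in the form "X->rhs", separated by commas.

A->DC, B->AC, C->BA, D->CB

  step 1 ⇒ step 2: CBBACBCB ⇒ BA·AC·AC·DC·BA·AC·BA·AC
    A ↦ DC
    B ↦ AC
    C ↦ BA
  step 0 ⇒ step 1: DCDD ⇒ CB·BA·CB·CB
    D ↦ CB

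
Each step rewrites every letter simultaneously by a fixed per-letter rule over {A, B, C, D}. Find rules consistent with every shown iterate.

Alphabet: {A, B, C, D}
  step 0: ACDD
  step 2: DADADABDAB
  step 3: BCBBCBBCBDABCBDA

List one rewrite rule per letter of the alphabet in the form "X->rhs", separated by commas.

  step 2 ⇒ step 3: DADADABDAB ⇒ BC·B·BC·B·BC·B·DA·BC·B·DA
    A ↦ B
    B ↦ DA
    D ↦ BC
    C ↦ B  (constrained at step 0)

A->B, B->DA, C->B, D->BC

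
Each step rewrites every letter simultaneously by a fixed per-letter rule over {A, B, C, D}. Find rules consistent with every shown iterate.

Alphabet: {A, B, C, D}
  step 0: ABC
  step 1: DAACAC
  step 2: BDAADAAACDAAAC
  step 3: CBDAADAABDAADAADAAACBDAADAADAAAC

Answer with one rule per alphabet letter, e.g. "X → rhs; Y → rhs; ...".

A->DAA, B->C, C->AC, D->B

  step 2 ⇒ step 3: BDAADAAACDAAAC ⇒ C·B·DAA·DAA·B·DAA·DAA·DAA·AC·B·DAA·DAA·DAA·AC
    A ↦ DAA
    B ↦ C
    C ↦ AC
    D ↦ B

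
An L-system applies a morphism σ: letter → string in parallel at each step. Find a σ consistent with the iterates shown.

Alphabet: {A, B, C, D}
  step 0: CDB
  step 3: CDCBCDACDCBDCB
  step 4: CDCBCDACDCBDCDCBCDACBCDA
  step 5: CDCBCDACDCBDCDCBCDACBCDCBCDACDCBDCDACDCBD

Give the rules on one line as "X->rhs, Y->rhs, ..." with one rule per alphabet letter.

A->D, B->A, C->CD, D->CB

  step 4 ⇒ step 5: CDCBCDACDCBDCDCBCDACBCDA ⇒ CD·CB·CD·A·CD·CB·D·CD·CB·CD·A·CB·CD·CB·CD·A·CD·CB·D·CD·A·CD·CB·D
    A ↦ D
    B ↦ A
    C ↦ CD
    D ↦ CB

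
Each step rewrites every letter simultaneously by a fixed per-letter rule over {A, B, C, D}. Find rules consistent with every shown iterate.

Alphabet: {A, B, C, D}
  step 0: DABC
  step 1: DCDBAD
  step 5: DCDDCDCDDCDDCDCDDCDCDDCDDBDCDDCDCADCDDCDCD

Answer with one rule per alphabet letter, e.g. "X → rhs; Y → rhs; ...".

  step 0 ⇒ step 1: DABC ⇒ DC·DB·A·D
    A ↦ DB
    B ↦ A
    C ↦ D
    D ↦ DC

A->DB, B->A, C->D, D->DC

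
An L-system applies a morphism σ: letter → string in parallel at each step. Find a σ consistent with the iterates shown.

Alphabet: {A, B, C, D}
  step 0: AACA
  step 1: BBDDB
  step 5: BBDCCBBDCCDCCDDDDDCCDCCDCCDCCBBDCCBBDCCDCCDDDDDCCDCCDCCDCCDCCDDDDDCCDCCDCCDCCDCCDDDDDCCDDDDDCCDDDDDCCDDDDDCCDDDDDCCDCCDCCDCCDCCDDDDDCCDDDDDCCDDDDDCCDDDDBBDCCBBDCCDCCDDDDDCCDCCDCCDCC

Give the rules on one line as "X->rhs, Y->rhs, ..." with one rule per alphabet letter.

A->B, B->AAD, C->DD, D->DCC

  step 0 ⇒ step 1: AACA ⇒ B·B·DD·B
    A ↦ B
    C ↦ DD
    B ↦ AAD  (constrained at step 1)
    D ↦ DCC  (constrained at step 1)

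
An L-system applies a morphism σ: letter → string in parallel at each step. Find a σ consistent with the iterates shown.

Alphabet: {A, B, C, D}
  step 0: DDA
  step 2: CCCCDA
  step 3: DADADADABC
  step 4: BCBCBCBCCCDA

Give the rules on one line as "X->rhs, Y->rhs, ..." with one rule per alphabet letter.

  step 3 ⇒ step 4: DADADADABC ⇒ B·C·B·C·B·C·B·C·CC·DA
    A ↦ C
    B ↦ CC
    C ↦ DA
    D ↦ B

A->C, B->CC, C->DA, D->B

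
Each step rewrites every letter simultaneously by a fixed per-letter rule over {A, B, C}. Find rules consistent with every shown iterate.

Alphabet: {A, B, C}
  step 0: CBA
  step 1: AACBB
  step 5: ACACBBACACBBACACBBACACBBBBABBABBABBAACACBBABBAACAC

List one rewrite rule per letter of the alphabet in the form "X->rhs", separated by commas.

A->BB, B->AC, C->A

  step 0 ⇒ step 1: CBA ⇒ A·AC·BB
    A ↦ BB
    B ↦ AC
    C ↦ A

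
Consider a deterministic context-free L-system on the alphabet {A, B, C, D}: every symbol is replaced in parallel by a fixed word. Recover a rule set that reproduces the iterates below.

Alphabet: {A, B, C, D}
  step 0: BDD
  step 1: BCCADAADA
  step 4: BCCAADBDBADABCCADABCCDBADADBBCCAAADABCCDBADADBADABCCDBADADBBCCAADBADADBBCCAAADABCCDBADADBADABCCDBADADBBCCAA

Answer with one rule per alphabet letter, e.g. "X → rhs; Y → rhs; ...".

A->DB, B->BCC, C->A, D->ADA

  step 0 ⇒ step 1: BDD ⇒ BCC·ADA·ADA
    B ↦ BCC
    D ↦ ADA
    A ↦ DB  (constrained at step 1)
    C ↦ A  (constrained at step 1)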